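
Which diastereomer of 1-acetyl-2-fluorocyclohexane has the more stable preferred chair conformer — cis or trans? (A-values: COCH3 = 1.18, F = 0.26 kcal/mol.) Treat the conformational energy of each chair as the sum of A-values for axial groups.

trans

At 1,2 positions (parity opposite): cis → (a,e or e,a); trans → (e,e or a,a).
Best chair for cis: E = 0.26 kcal/mol; best chair for trans: E = 0.00 kcal/mol.
The trans isomer is lower by 0.26 kcal/mol.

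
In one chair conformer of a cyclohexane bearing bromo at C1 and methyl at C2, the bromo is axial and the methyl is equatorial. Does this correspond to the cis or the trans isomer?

cis

C1 and C2 have opposite parity, so their axial bonds point in opposite directions.
With opposite-parity carbons, two substituents on the same face are one axial and one equatorial; opposite faces give both axial or both equatorial.
Here the groups are axial/equatorial → same face → cis.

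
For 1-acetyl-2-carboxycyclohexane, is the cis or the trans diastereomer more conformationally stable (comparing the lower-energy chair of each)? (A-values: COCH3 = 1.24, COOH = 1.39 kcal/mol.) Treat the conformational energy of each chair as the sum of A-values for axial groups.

trans

At 1,2 positions (parity opposite): cis → (a,e or e,a); trans → (e,e or a,a).
Best chair for cis: E = 1.24 kcal/mol; best chair for trans: E = 0.00 kcal/mol.
The trans isomer is lower by 1.24 kcal/mol.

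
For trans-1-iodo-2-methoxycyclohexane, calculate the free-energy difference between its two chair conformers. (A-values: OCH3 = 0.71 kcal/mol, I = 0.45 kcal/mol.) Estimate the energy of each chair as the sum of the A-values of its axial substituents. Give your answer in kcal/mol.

1.16 kcal/mol

C1 and C2 have opposite parity, so for the trans isomer the two substituents are e,e in one chair and a,a in the other.
Chair I (methoxy axial, iodo axial): E = 1.16 kcal/mol.
Chair II (methoxy equatorial, iodo equatorial): E = 0.00 kcal/mol.
ΔE = 1.16 − 0.00 = 1.16 kcal/mol; chair II is more stable.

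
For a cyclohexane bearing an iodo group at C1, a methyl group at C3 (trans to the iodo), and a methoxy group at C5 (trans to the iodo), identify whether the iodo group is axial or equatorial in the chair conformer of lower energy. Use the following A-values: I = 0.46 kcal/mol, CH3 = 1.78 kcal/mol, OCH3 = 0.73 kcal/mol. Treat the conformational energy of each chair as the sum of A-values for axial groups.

axial

Chair I (iodo axial, methyl equatorial, methoxy equatorial): E = 0.46 kcal/mol.
Chair II (iodo equatorial, methyl axial, methoxy axial): E = 2.51 kcal/mol.
Chair I is the more stable (lower-energy) conformer, and in that chair the iodo group is axial.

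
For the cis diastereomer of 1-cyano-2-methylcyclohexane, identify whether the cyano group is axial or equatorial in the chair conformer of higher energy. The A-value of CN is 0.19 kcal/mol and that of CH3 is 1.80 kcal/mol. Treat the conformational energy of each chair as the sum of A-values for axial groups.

equatorial

C1 and C2 have opposite parity, so for the cis isomer the two substituents are one axial and one equatorial in each chair.
Chair I (cyano axial, methyl equatorial): E = 0.19 kcal/mol.
Chair II (cyano equatorial, methyl axial): E = 1.80 kcal/mol.
Chair II is the less stable (higher-energy) conformer, and in that chair the cyano group is equatorial.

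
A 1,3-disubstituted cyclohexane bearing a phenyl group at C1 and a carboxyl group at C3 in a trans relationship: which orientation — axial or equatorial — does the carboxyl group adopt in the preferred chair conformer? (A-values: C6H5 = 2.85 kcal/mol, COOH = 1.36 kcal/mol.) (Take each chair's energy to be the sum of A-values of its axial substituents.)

C1 and C3 have the same parity, so for the trans isomer the two substituents are one axial and one equatorial in each chair.
Chair I (phenyl axial, carboxyl equatorial): E = 2.85 kcal/mol.
Chair II (phenyl equatorial, carboxyl axial): E = 1.36 kcal/mol.
Chair II is the more stable (lower-energy) conformer, and in that chair the carboxyl group is axial.

axial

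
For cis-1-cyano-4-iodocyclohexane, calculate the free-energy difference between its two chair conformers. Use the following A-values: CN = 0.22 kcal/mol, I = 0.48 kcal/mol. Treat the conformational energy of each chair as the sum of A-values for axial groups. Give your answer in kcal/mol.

C1 and C4 have opposite parity, so for the cis isomer the two substituents are one axial and one equatorial in each chair.
Chair I (cyano axial, iodo equatorial): E = 0.22 kcal/mol.
Chair II (cyano equatorial, iodo axial): E = 0.48 kcal/mol.
ΔE = 0.48 − 0.22 = 0.26 kcal/mol; chair I is more stable.

0.26 kcal/mol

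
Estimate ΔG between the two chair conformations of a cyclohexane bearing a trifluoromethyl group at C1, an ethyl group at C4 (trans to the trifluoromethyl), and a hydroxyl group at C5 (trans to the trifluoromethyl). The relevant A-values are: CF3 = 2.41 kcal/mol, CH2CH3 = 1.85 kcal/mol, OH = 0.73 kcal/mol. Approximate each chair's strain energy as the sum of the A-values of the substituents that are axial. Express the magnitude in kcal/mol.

Chair I (trifluoromethyl axial, ethyl axial, hydroxyl equatorial): E = 4.26 kcal/mol.
Chair II (trifluoromethyl equatorial, ethyl equatorial, hydroxyl axial): E = 0.73 kcal/mol.
ΔE = 4.26 − 0.73 = 3.53 kcal/mol; chair II is more stable.

3.53 kcal/mol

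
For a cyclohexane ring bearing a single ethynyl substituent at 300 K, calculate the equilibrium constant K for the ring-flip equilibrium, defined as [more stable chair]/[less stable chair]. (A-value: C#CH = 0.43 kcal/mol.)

One chair has the ethynyl group axial (E = 0.43 kcal/mol) and the other has it equatorial (E = 0).
ΔG = 0.43 kcal/mol between the two chairs.
K = exp(ΔG/RT) with R = 1.987×10⁻³ kcal mol⁻¹ K⁻¹ and T = 300 K gives K ≈ 2.06.

K ≈ 2.06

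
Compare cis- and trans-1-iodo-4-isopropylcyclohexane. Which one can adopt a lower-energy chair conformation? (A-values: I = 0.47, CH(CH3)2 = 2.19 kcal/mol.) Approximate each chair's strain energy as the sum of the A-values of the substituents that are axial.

trans

At 1,4 positions (parity opposite): cis → (a,e or e,a); trans → (e,e or a,a).
Best chair for cis: E = 0.47 kcal/mol; best chair for trans: E = 0.00 kcal/mol.
The trans isomer is lower by 0.47 kcal/mol.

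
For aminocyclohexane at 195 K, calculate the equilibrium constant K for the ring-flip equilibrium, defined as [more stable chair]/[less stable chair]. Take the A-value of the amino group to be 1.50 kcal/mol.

One chair has the amino group axial (E = 1.50 kcal/mol) and the other has it equatorial (E = 0).
ΔG = 1.50 kcal/mol between the two chairs.
K = exp(ΔG/RT) with R = 1.987×10⁻³ kcal mol⁻¹ K⁻¹ and T = 195 K gives K ≈ 48.

K ≈ 48.0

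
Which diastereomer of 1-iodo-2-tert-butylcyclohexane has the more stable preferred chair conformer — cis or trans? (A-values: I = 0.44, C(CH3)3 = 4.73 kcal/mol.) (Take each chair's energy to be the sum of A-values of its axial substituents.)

trans

At 1,2 positions (parity opposite): cis → (a,e or e,a); trans → (e,e or a,a).
Best chair for cis: E = 0.44 kcal/mol; best chair for trans: E = 0.00 kcal/mol.
The trans isomer is lower by 0.44 kcal/mol.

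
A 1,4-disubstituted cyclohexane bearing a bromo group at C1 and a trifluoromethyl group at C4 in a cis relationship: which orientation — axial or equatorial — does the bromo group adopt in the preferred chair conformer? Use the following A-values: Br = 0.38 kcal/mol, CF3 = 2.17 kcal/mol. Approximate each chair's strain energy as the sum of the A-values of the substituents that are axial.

C1 and C4 have opposite parity, so for the cis isomer the two substituents are one axial and one equatorial in each chair.
Chair I (bromo axial, trifluoromethyl equatorial): E = 0.38 kcal/mol.
Chair II (bromo equatorial, trifluoromethyl axial): E = 2.17 kcal/mol.
Chair I is the more stable (lower-energy) conformer, and in that chair the bromo group is axial.

axial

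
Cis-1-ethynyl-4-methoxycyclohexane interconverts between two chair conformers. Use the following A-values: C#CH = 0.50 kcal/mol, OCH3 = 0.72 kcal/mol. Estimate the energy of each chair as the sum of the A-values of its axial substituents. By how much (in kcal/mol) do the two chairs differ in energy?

0.22 kcal/mol

C1 and C4 have opposite parity, so for the cis isomer the two substituents are one axial and one equatorial in each chair.
Chair I (ethynyl axial, methoxy equatorial): E = 0.50 kcal/mol.
Chair II (ethynyl equatorial, methoxy axial): E = 0.72 kcal/mol.
ΔE = 0.72 − 0.50 = 0.22 kcal/mol; chair I is more stable.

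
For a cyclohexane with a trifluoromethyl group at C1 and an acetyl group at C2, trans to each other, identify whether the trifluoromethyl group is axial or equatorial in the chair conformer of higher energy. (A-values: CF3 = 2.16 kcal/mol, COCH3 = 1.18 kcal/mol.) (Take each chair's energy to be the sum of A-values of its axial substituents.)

axial

C1 and C2 have opposite parity, so for the trans isomer the two substituents are e,e in one chair and a,a in the other.
Chair I (trifluoromethyl axial, acetyl axial): E = 3.34 kcal/mol.
Chair II (trifluoromethyl equatorial, acetyl equatorial): E = 0.00 kcal/mol.
Chair I is the less stable (higher-energy) conformer, and in that chair the trifluoromethyl group is axial.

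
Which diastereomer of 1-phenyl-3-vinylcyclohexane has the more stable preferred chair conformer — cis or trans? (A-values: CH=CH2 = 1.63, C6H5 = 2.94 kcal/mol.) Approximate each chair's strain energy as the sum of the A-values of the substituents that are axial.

cis

At 1,3 positions (parity same): cis → (e,e or a,a); trans → (a,e or e,a).
Best chair for cis: E = 0.00 kcal/mol; best chair for trans: E = 1.63 kcal/mol.
The cis isomer is lower by 1.63 kcal/mol.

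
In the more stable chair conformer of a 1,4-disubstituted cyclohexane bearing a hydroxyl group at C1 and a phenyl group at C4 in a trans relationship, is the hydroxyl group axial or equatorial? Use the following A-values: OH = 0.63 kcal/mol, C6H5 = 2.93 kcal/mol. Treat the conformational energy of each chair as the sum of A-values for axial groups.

C1 and C4 have opposite parity, so for the trans isomer the two substituents are e,e in one chair and a,a in the other.
Chair I (hydroxyl axial, phenyl axial): E = 3.56 kcal/mol.
Chair II (hydroxyl equatorial, phenyl equatorial): E = 0.00 kcal/mol.
Chair II is the more stable (lower-energy) conformer, and in that chair the hydroxyl group is equatorial.

equatorial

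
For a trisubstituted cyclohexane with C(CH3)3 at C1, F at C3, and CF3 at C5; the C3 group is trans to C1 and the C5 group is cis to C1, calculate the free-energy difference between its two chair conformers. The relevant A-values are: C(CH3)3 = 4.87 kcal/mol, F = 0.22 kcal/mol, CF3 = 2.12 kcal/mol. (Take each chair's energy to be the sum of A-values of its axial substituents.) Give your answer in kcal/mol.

6.77 kcal/mol

Chair I (tert-butyl axial, fluoro equatorial, trifluoromethyl axial): E = 6.99 kcal/mol.
Chair II (tert-butyl equatorial, fluoro axial, trifluoromethyl equatorial): E = 0.22 kcal/mol.
ΔE = 6.99 − 0.22 = 6.77 kcal/mol; chair II is more stable.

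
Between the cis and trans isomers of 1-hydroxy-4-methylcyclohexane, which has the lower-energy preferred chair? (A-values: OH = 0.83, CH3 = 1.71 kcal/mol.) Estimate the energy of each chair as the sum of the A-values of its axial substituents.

trans

At 1,4 positions (parity opposite): cis → (a,e or e,a); trans → (e,e or a,a).
Best chair for cis: E = 0.83 kcal/mol; best chair for trans: E = 0.00 kcal/mol.
The trans isomer is lower by 0.83 kcal/mol.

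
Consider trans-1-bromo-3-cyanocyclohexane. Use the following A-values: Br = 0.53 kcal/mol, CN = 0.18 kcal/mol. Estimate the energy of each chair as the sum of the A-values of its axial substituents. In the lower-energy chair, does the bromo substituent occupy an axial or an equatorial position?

C1 and C3 have the same parity, so for the trans isomer the two substituents are one axial and one equatorial in each chair.
Chair I (bromo axial, cyano equatorial): E = 0.53 kcal/mol.
Chair II (bromo equatorial, cyano axial): E = 0.18 kcal/mol.
Chair II is the more stable (lower-energy) conformer, and in that chair the bromo group is equatorial.

equatorial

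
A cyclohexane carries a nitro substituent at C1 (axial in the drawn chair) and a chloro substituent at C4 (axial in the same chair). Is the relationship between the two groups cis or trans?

C1 and C4 have opposite parity, so their axial bonds point in opposite directions.
With opposite-parity carbons, two substituents on the same face are one axial and one equatorial; opposite faces give both axial or both equatorial.
Here the groups are axial/axial → opposite face → trans.

trans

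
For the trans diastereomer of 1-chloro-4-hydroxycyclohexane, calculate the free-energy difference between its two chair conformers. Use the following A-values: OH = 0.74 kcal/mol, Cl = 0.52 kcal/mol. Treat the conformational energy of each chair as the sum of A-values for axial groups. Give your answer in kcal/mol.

C1 and C4 have opposite parity, so for the trans isomer the two substituents are e,e in one chair and a,a in the other.
Chair I (hydroxyl axial, chloro axial): E = 1.26 kcal/mol.
Chair II (hydroxyl equatorial, chloro equatorial): E = 0.00 kcal/mol.
ΔE = 1.26 − 0.00 = 1.26 kcal/mol; chair II is more stable.

1.26 kcal/mol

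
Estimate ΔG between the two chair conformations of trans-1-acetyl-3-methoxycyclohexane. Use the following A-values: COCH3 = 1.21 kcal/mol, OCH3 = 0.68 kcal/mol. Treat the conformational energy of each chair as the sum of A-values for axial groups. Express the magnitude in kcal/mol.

0.53 kcal/mol

C1 and C3 have the same parity, so for the trans isomer the two substituents are one axial and one equatorial in each chair.
Chair I (acetyl axial, methoxy equatorial): E = 1.21 kcal/mol.
Chair II (acetyl equatorial, methoxy axial): E = 0.68 kcal/mol.
ΔE = 1.21 − 0.68 = 0.53 kcal/mol; chair II is more stable.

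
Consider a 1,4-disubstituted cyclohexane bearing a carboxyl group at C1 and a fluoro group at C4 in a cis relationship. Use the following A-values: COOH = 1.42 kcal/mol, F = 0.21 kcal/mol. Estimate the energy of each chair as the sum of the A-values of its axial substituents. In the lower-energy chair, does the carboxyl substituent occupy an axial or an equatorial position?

equatorial

C1 and C4 have opposite parity, so for the cis isomer the two substituents are one axial and one equatorial in each chair.
Chair I (carboxyl axial, fluoro equatorial): E = 1.42 kcal/mol.
Chair II (carboxyl equatorial, fluoro axial): E = 0.21 kcal/mol.
Chair II is the more stable (lower-energy) conformer, and in that chair the carboxyl group is equatorial.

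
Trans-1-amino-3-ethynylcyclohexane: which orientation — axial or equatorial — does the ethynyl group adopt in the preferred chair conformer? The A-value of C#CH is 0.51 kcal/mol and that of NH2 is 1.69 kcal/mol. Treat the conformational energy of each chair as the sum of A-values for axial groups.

C1 and C3 have the same parity, so for the trans isomer the two substituents are one axial and one equatorial in each chair.
Chair I (ethynyl axial, amino equatorial): E = 0.51 kcal/mol.
Chair II (ethynyl equatorial, amino axial): E = 1.69 kcal/mol.
Chair I is the more stable (lower-energy) conformer, and in that chair the ethynyl group is axial.

axial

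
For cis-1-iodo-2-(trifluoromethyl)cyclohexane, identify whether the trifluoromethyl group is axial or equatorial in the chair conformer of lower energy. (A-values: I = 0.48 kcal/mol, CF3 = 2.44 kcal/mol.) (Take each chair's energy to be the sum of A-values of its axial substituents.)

equatorial

C1 and C2 have opposite parity, so for the cis isomer the two substituents are one axial and one equatorial in each chair.
Chair I (iodo axial, trifluoromethyl equatorial): E = 0.48 kcal/mol.
Chair II (iodo equatorial, trifluoromethyl axial): E = 2.44 kcal/mol.
Chair I is the more stable (lower-energy) conformer, and in that chair the trifluoromethyl group is equatorial.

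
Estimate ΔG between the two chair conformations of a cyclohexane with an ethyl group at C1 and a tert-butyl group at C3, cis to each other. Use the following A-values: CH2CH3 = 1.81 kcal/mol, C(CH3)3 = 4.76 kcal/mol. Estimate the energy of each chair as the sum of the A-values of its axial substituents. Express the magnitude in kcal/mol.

C1 and C3 have the same parity, so for the cis isomer the two substituents are e,e in one chair and a,a in the other.
Chair I (ethyl axial, tert-butyl axial): E = 6.57 kcal/mol.
Chair II (ethyl equatorial, tert-butyl equatorial): E = 0.00 kcal/mol.
ΔE = 6.57 − 0.00 = 6.57 kcal/mol; chair II is more stable.

6.57 kcal/mol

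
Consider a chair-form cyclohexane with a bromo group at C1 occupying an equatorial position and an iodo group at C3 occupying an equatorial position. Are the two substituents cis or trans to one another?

cis

C1 and C3 have the same parity, so their axial bonds point in the same direction.
With same-parity carbons, two substituents on the same face are both axial or both equatorial; opposite faces give one of each.
Here the groups are equatorial/equatorial → same face → cis.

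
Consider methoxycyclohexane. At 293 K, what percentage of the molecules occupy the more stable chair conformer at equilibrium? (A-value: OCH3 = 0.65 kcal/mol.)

75.3%

One chair has the methoxy group axial (E = 0.65 kcal/mol) and the other has it equatorial (E = 0).
ΔG = 0.65 kcal/mol between the two chairs.
K = exp(ΔG/RT) with R = 1.987×10⁻³ kcal mol⁻¹ K⁻¹ and T = 293 K gives K ≈ 3.05.
Fraction in the lower-energy chair = K/(K+1) = 75.3%.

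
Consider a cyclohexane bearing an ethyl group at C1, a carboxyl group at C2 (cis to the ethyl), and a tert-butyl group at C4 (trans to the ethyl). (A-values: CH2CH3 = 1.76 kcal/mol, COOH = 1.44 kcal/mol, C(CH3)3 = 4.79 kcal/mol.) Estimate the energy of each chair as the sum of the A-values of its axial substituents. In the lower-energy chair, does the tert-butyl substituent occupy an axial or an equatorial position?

equatorial

Chair I (ethyl axial, carboxyl equatorial, tert-butyl axial): E = 6.55 kcal/mol.
Chair II (ethyl equatorial, carboxyl axial, tert-butyl equatorial): E = 1.44 kcal/mol.
Chair II is the more stable (lower-energy) conformer, and in that chair the tert-butyl group is equatorial.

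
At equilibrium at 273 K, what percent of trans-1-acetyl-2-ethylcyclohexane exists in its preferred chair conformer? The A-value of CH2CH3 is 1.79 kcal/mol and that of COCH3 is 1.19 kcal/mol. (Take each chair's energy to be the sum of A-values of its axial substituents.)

C1 and C2 have opposite parity, so for the trans isomer the two substituents are e,e in one chair and a,a in the other.
Chair I (ethyl axial, acetyl axial): E = 2.98 kcal/mol; chair II (ethyl equatorial, acetyl equatorial): E = 0.00 kcal/mol.
ΔG = 2.98 kcal/mol between the two chairs.
K = exp(ΔG/RT) with R = 1.987×10⁻³ kcal mol⁻¹ K⁻¹ and T = 273 K gives K ≈ 243.
Fraction in the lower-energy chair = K/(K+1) = 99.6%.

99.6%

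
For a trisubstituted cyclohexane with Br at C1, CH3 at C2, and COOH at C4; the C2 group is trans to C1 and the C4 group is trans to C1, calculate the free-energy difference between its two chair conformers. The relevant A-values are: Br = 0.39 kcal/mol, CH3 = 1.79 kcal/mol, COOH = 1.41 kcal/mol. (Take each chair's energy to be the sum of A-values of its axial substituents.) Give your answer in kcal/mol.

3.59 kcal/mol

Chair I (bromo axial, methyl axial, carboxyl axial): E = 3.59 kcal/mol.
Chair II (bromo equatorial, methyl equatorial, carboxyl equatorial): E = 0.00 kcal/mol.
ΔE = 3.59 − 0.00 = 3.59 kcal/mol; chair II is more stable.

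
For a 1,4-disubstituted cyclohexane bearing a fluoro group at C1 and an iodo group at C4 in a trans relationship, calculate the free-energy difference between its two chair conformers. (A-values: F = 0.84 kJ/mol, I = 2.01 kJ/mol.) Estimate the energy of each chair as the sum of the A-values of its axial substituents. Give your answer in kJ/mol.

2.85 kJ/mol

C1 and C4 have opposite parity, so for the trans isomer the two substituents are e,e in one chair and a,a in the other.
Chair I (fluoro axial, iodo axial): E = 2.85 kJ/mol.
Chair II (fluoro equatorial, iodo equatorial): E = 0.00 kJ/mol.
ΔE = 2.85 − 0.00 = 2.85 kJ/mol; chair II is more stable.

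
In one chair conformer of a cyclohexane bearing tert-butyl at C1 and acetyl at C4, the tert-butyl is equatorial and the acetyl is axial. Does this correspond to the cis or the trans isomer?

cis

C1 and C4 have opposite parity, so their axial bonds point in opposite directions.
With opposite-parity carbons, two substituents on the same face are one axial and one equatorial; opposite faces give both axial or both equatorial.
Here the groups are equatorial/axial → same face → cis.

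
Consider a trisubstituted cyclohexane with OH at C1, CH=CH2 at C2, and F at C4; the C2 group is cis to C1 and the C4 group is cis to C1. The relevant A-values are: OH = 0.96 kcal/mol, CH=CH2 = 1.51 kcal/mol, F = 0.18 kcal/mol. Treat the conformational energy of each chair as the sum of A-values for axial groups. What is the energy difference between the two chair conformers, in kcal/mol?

0.73 kcal/mol

Chair I (hydroxyl axial, vinyl equatorial, fluoro equatorial): E = 0.96 kcal/mol.
Chair II (hydroxyl equatorial, vinyl axial, fluoro axial): E = 1.69 kcal/mol.
ΔE = 1.69 − 0.96 = 0.73 kcal/mol; chair I is more stable.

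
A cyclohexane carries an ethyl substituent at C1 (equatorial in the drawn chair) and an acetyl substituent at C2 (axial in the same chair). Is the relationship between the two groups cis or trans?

C1 and C2 have opposite parity, so their axial bonds point in opposite directions.
With opposite-parity carbons, two substituents on the same face are one axial and one equatorial; opposite faces give both axial or both equatorial.
Here the groups are equatorial/axial → same face → cis.

cis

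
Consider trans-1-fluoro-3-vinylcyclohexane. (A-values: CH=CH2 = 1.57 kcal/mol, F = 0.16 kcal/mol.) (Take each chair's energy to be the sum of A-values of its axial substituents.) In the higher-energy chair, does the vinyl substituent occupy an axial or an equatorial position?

axial

C1 and C3 have the same parity, so for the trans isomer the two substituents are one axial and one equatorial in each chair.
Chair I (vinyl axial, fluoro equatorial): E = 1.57 kcal/mol.
Chair II (vinyl equatorial, fluoro axial): E = 0.16 kcal/mol.
Chair I is the less stable (higher-energy) conformer, and in that chair the vinyl group is axial.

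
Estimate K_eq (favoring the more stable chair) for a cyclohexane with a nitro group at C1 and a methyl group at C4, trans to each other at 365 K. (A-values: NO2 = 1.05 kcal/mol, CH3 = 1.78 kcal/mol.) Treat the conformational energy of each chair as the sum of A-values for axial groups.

K ≈ 49.5

C1 and C4 have opposite parity, so for the trans isomer the two substituents are e,e in one chair and a,a in the other.
Chair I (nitro axial, methyl axial): E = 2.83 kcal/mol; chair II (nitro equatorial, methyl equatorial): E = 0.00 kcal/mol.
ΔG = 2.83 kcal/mol between the two chairs.
K = exp(ΔG/RT) with R = 1.987×10⁻³ kcal mol⁻¹ K⁻¹ and T = 365 K gives K ≈ 49.5.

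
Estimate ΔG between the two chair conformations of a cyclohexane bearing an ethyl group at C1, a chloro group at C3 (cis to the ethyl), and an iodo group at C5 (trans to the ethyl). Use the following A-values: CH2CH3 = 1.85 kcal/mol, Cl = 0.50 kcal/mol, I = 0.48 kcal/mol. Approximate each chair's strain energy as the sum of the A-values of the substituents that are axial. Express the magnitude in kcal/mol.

1.87 kcal/mol

Chair I (ethyl axial, chloro axial, iodo equatorial): E = 2.35 kcal/mol.
Chair II (ethyl equatorial, chloro equatorial, iodo axial): E = 0.48 kcal/mol.
ΔE = 2.35 − 0.48 = 1.87 kcal/mol; chair II is more stable.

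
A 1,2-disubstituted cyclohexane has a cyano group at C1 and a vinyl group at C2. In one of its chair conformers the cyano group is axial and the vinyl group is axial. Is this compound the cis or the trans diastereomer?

C1 and C2 have opposite parity, so their axial bonds point in opposite directions.
With opposite-parity carbons, two substituents on the same face are one axial and one equatorial; opposite faces give both axial or both equatorial.
Here the groups are axial/axial → opposite face → trans.

trans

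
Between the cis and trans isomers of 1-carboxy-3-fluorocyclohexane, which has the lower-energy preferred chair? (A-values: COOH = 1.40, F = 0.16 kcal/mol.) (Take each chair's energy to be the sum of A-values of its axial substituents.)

cis

At 1,3 positions (parity same): cis → (e,e or a,a); trans → (a,e or e,a).
Best chair for cis: E = 0.00 kcal/mol; best chair for trans: E = 0.16 kcal/mol.
The cis isomer is lower by 0.16 kcal/mol.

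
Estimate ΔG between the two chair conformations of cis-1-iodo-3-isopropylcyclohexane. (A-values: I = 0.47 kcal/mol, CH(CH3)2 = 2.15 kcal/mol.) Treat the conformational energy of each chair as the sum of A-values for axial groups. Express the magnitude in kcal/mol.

C1 and C3 have the same parity, so for the cis isomer the two substituents are e,e in one chair and a,a in the other.
Chair I (iodo axial, isopropyl axial): E = 2.62 kcal/mol.
Chair II (iodo equatorial, isopropyl equatorial): E = 0.00 kcal/mol.
ΔE = 2.62 − 0.00 = 2.62 kcal/mol; chair II is more stable.

2.62 kcal/mol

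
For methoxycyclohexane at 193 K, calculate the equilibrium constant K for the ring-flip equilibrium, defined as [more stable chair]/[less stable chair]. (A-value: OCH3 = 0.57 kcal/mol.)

K ≈ 4.42

One chair has the methoxy group axial (E = 0.57 kcal/mol) and the other has it equatorial (E = 0).
ΔG = 0.57 kcal/mol between the two chairs.
K = exp(ΔG/RT) with R = 1.987×10⁻³ kcal mol⁻¹ K⁻¹ and T = 193 K gives K ≈ 4.42.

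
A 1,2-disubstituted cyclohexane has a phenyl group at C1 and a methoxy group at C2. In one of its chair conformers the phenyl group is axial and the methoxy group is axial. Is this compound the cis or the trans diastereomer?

trans

C1 and C2 have opposite parity, so their axial bonds point in opposite directions.
With opposite-parity carbons, two substituents on the same face are one axial and one equatorial; opposite faces give both axial or both equatorial.
Here the groups are axial/axial → opposite face → trans.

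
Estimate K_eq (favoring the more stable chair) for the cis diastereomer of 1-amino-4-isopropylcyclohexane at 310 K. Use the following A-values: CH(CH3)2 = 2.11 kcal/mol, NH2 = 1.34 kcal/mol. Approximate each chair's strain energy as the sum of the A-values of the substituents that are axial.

C1 and C4 have opposite parity, so for the cis isomer the two substituents are one axial and one equatorial in each chair.
Chair I (isopropyl axial, amino equatorial): E = 2.11 kcal/mol; chair II (isopropyl equatorial, amino axial): E = 1.34 kcal/mol.
ΔG = 0.77 kcal/mol between the two chairs.
K = exp(ΔG/RT) with R = 1.987×10⁻³ kcal mol⁻¹ K⁻¹ and T = 310 K gives K ≈ 3.49.

K ≈ 3.49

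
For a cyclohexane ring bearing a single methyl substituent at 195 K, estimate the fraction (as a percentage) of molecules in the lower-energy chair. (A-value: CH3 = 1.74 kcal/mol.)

98.9%

One chair has the methyl group axial (E = 1.74 kcal/mol) and the other has it equatorial (E = 0).
ΔG = 1.74 kcal/mol between the two chairs.
K = exp(ΔG/RT) with R = 1.987×10⁻³ kcal mol⁻¹ K⁻¹ and T = 195 K gives K ≈ 89.2.
Fraction in the lower-energy chair = K/(K+1) = 98.9%.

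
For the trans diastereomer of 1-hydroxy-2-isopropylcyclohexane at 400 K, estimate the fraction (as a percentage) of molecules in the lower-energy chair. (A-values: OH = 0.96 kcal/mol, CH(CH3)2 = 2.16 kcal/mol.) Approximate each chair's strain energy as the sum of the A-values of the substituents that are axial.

C1 and C2 have opposite parity, so for the trans isomer the two substituents are e,e in one chair and a,a in the other.
Chair I (hydroxyl axial, isopropyl axial): E = 3.12 kcal/mol; chair II (hydroxyl equatorial, isopropyl equatorial): E = 0.00 kcal/mol.
ΔG = 3.12 kcal/mol between the two chairs.
K = exp(ΔG/RT) with R = 1.987×10⁻³ kcal mol⁻¹ K⁻¹ and T = 400 K gives K ≈ 50.7.
Fraction in the lower-energy chair = K/(K+1) = 98.1%.

98.1%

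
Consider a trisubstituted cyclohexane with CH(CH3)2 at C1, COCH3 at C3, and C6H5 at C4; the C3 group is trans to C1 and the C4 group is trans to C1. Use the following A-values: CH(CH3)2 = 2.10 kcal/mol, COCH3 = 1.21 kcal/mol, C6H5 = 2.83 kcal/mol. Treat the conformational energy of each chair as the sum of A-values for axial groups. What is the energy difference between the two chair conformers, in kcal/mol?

3.72 kcal/mol

Chair I (isopropyl axial, acetyl equatorial, phenyl axial): E = 4.93 kcal/mol.
Chair II (isopropyl equatorial, acetyl axial, phenyl equatorial): E = 1.21 kcal/mol.
ΔE = 4.93 − 1.21 = 3.72 kcal/mol; chair II is more stable.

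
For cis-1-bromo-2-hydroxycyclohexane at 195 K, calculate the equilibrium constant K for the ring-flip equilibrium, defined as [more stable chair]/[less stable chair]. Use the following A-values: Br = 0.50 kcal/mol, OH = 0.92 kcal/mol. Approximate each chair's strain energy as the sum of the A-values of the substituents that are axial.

C1 and C2 have opposite parity, so for the cis isomer the two substituents are one axial and one equatorial in each chair.
Chair I (bromo axial, hydroxyl equatorial): E = 0.50 kcal/mol; chair II (bromo equatorial, hydroxyl axial): E = 0.92 kcal/mol.
ΔG = 0.42 kcal/mol between the two chairs.
K = exp(ΔG/RT) with R = 1.987×10⁻³ kcal mol⁻¹ K⁻¹ and T = 195 K gives K ≈ 2.96.

K ≈ 2.96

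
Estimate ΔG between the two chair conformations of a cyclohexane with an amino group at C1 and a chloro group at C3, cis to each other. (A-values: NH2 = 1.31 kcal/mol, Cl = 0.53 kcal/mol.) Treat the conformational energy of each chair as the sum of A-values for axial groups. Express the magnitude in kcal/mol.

C1 and C3 have the same parity, so for the cis isomer the two substituents are e,e in one chair and a,a in the other.
Chair I (amino axial, chloro axial): E = 1.84 kcal/mol.
Chair II (amino equatorial, chloro equatorial): E = 0.00 kcal/mol.
ΔE = 1.84 − 0.00 = 1.84 kcal/mol; chair II is more stable.

1.84 kcal/mol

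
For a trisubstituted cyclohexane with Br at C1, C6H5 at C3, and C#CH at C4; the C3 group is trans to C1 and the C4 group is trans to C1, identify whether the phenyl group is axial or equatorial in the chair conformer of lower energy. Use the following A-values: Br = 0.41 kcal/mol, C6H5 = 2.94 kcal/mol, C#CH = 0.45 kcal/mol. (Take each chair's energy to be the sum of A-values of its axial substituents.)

equatorial

Chair I (bromo axial, phenyl equatorial, ethynyl axial): E = 0.86 kcal/mol.
Chair II (bromo equatorial, phenyl axial, ethynyl equatorial): E = 2.94 kcal/mol.
Chair I is the more stable (lower-energy) conformer, and in that chair the phenyl group is equatorial.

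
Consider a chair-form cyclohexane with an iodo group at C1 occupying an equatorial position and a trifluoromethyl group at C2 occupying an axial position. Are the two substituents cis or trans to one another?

C1 and C2 have opposite parity, so their axial bonds point in opposite directions.
With opposite-parity carbons, two substituents on the same face are one axial and one equatorial; opposite faces give both axial or both equatorial.
Here the groups are equatorial/axial → same face → cis.

cis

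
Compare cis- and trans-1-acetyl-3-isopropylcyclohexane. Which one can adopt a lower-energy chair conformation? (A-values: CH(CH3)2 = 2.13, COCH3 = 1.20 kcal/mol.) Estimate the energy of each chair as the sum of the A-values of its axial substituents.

cis

At 1,3 positions (parity same): cis → (e,e or a,a); trans → (a,e or e,a).
Best chair for cis: E = 0.00 kcal/mol; best chair for trans: E = 1.20 kcal/mol.
The cis isomer is lower by 1.20 kcal/mol.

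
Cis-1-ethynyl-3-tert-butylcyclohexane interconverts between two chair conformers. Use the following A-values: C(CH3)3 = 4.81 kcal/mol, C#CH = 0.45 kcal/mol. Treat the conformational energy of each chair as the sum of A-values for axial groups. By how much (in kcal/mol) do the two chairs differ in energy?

C1 and C3 have the same parity, so for the cis isomer the two substituents are e,e in one chair and a,a in the other.
Chair I (tert-butyl axial, ethynyl axial): E = 5.26 kcal/mol.
Chair II (tert-butyl equatorial, ethynyl equatorial): E = 0.00 kcal/mol.
ΔE = 5.26 − 0.00 = 5.26 kcal/mol; chair II is more stable.

5.26 kcal/mol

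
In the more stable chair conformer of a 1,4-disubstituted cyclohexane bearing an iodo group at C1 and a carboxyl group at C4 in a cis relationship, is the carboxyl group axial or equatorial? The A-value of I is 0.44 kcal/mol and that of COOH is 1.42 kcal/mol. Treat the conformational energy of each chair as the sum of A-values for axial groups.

equatorial

C1 and C4 have opposite parity, so for the cis isomer the two substituents are one axial and one equatorial in each chair.
Chair I (iodo axial, carboxyl equatorial): E = 0.44 kcal/mol.
Chair II (iodo equatorial, carboxyl axial): E = 1.42 kcal/mol.
Chair I is the more stable (lower-energy) conformer, and in that chair the carboxyl group is equatorial.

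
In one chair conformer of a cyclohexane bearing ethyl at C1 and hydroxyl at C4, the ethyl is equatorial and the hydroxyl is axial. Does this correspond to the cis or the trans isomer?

cis

C1 and C4 have opposite parity, so their axial bonds point in opposite directions.
With opposite-parity carbons, two substituents on the same face are one axial and one equatorial; opposite faces give both axial or both equatorial.
Here the groups are equatorial/axial → same face → cis.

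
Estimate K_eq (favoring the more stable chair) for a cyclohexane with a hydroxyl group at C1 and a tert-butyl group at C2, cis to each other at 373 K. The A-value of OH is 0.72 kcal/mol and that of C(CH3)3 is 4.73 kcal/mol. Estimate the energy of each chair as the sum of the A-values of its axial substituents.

K ≈ 224

C1 and C2 have opposite parity, so for the cis isomer the two substituents are one axial and one equatorial in each chair.
Chair I (hydroxyl axial, tert-butyl equatorial): E = 0.72 kcal/mol; chair II (hydroxyl equatorial, tert-butyl axial): E = 4.73 kcal/mol.
ΔG = 4.01 kcal/mol between the two chairs.
K = exp(ΔG/RT) with R = 1.987×10⁻³ kcal mol⁻¹ K⁻¹ and T = 373 K gives K ≈ 224.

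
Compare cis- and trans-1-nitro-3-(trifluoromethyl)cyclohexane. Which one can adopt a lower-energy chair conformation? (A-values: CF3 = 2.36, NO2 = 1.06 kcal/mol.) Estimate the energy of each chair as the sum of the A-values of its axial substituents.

At 1,3 positions (parity same): cis → (e,e or a,a); trans → (a,e or e,a).
Best chair for cis: E = 0.00 kcal/mol; best chair for trans: E = 1.06 kcal/mol.
The cis isomer is lower by 1.06 kcal/mol.

cis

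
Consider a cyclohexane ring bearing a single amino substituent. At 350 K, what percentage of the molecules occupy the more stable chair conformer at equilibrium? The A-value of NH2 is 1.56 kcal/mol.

One chair has the amino group axial (E = 1.56 kcal/mol) and the other has it equatorial (E = 0).
ΔG = 1.56 kcal/mol between the two chairs.
K = exp(ΔG/RT) with R = 1.987×10⁻³ kcal mol⁻¹ K⁻¹ and T = 350 K gives K ≈ 9.42.
Fraction in the lower-energy chair = K/(K+1) = 90.4%.

90.4%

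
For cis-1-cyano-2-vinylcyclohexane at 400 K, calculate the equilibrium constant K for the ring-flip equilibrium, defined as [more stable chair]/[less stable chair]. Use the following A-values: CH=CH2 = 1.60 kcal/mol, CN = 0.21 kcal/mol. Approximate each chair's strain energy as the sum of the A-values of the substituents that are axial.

K ≈ 5.75

C1 and C2 have opposite parity, so for the cis isomer the two substituents are one axial and one equatorial in each chair.
Chair I (vinyl axial, cyano equatorial): E = 1.60 kcal/mol; chair II (vinyl equatorial, cyano axial): E = 0.21 kcal/mol.
ΔG = 1.39 kcal/mol between the two chairs.
K = exp(ΔG/RT) with R = 1.987×10⁻³ kcal mol⁻¹ K⁻¹ and T = 400 K gives K ≈ 5.75.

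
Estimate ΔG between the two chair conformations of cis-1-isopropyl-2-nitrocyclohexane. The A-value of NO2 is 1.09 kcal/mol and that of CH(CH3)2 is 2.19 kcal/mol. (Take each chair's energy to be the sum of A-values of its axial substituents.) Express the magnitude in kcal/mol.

C1 and C2 have opposite parity, so for the cis isomer the two substituents are one axial and one equatorial in each chair.
Chair I (nitro axial, isopropyl equatorial): E = 1.09 kcal/mol.
Chair II (nitro equatorial, isopropyl axial): E = 2.19 kcal/mol.
ΔE = 2.19 − 1.09 = 1.10 kcal/mol; chair I is more stable.

1.10 kcal/mol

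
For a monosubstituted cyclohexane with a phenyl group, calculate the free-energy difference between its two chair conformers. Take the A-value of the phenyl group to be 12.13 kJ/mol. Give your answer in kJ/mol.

A monosubstituted cyclohexane has one chair with the phenyl group axial (E = A = 12.13 kJ/mol) and one with it equatorial (E = 0).
ΔE = 12.13 − 0 = 12.13 kJ/mol.

12.13 kJ/mol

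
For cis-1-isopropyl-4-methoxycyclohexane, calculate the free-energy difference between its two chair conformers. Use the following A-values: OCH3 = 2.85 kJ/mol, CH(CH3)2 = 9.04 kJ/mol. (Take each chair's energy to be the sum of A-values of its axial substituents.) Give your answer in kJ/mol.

6.19 kJ/mol

C1 and C4 have opposite parity, so for the cis isomer the two substituents are one axial and one equatorial in each chair.
Chair I (methoxy axial, isopropyl equatorial): E = 2.85 kJ/mol.
Chair II (methoxy equatorial, isopropyl axial): E = 9.04 kJ/mol.
ΔE = 9.04 − 2.85 = 6.19 kJ/mol; chair I is more stable.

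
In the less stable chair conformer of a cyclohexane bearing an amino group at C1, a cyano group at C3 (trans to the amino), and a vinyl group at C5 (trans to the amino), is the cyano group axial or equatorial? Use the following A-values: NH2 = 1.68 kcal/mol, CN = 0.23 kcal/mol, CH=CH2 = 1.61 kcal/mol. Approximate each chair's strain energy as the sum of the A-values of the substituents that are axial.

axial

Chair I (amino axial, cyano equatorial, vinyl equatorial): E = 1.68 kcal/mol.
Chair II (amino equatorial, cyano axial, vinyl axial): E = 1.84 kcal/mol.
Chair II is the less stable (higher-energy) conformer, and in that chair the cyano group is axial.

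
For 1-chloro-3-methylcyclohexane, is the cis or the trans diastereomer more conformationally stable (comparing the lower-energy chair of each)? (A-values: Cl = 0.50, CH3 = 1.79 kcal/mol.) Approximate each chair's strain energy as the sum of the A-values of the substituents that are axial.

cis

At 1,3 positions (parity same): cis → (e,e or a,a); trans → (a,e or e,a).
Best chair for cis: E = 0.00 kcal/mol; best chair for trans: E = 0.50 kcal/mol.
The cis isomer is lower by 0.50 kcal/mol.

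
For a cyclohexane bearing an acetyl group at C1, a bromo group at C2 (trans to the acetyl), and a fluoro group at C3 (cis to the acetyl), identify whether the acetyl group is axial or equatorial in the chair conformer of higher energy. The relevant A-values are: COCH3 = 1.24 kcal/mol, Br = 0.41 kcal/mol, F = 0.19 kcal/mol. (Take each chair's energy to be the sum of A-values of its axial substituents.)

axial

Chair I (acetyl axial, bromo axial, fluoro axial): E = 1.84 kcal/mol.
Chair II (acetyl equatorial, bromo equatorial, fluoro equatorial): E = 0.00 kcal/mol.
Chair I is the less stable (higher-energy) conformer, and in that chair the acetyl group is axial.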